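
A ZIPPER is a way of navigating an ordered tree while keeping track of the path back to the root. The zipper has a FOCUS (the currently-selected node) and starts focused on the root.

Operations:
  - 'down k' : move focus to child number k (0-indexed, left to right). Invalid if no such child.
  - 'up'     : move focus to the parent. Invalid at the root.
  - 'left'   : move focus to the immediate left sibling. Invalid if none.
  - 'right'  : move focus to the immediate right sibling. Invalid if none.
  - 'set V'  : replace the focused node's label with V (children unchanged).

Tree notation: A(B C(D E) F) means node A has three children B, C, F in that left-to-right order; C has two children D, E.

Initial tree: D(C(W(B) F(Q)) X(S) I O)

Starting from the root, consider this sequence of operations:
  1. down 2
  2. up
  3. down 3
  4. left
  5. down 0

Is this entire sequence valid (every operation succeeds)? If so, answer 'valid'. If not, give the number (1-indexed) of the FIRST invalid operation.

Step 1 (down 2): focus=I path=2 depth=1 children=[] left=['C', 'X'] right=['O'] parent=D
Step 2 (up): focus=D path=root depth=0 children=['C', 'X', 'I', 'O'] (at root)
Step 3 (down 3): focus=O path=3 depth=1 children=[] left=['C', 'X', 'I'] right=[] parent=D
Step 4 (left): focus=I path=2 depth=1 children=[] left=['C', 'X'] right=['O'] parent=D
Step 5 (down 0): INVALID

Answer: 5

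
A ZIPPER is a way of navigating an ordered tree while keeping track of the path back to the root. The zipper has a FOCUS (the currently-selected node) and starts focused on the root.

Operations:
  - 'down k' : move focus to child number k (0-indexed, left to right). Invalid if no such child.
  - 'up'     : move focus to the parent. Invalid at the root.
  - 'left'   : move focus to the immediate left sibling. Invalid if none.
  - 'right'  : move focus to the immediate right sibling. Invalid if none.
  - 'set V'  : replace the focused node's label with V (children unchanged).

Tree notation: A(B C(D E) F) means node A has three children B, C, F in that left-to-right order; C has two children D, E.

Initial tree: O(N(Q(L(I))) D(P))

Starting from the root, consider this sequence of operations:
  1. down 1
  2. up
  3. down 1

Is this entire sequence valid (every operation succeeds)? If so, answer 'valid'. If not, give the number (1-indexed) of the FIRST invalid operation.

Step 1 (down 1): focus=D path=1 depth=1 children=['P'] left=['N'] right=[] parent=O
Step 2 (up): focus=O path=root depth=0 children=['N', 'D'] (at root)
Step 3 (down 1): focus=D path=1 depth=1 children=['P'] left=['N'] right=[] parent=O

Answer: valid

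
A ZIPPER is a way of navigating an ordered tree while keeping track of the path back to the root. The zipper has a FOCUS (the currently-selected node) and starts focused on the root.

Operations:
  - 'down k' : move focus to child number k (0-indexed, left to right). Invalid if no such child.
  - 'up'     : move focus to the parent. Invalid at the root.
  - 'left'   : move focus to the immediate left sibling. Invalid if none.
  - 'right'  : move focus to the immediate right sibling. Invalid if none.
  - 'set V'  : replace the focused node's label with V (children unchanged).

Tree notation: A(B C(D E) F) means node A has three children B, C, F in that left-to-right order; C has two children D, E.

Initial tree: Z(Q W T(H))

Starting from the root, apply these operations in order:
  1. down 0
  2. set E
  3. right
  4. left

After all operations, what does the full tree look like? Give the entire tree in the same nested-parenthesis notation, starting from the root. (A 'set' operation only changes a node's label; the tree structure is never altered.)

Step 1 (down 0): focus=Q path=0 depth=1 children=[] left=[] right=['W', 'T'] parent=Z
Step 2 (set E): focus=E path=0 depth=1 children=[] left=[] right=['W', 'T'] parent=Z
Step 3 (right): focus=W path=1 depth=1 children=[] left=['E'] right=['T'] parent=Z
Step 4 (left): focus=E path=0 depth=1 children=[] left=[] right=['W', 'T'] parent=Z

Answer: Z(E W T(H))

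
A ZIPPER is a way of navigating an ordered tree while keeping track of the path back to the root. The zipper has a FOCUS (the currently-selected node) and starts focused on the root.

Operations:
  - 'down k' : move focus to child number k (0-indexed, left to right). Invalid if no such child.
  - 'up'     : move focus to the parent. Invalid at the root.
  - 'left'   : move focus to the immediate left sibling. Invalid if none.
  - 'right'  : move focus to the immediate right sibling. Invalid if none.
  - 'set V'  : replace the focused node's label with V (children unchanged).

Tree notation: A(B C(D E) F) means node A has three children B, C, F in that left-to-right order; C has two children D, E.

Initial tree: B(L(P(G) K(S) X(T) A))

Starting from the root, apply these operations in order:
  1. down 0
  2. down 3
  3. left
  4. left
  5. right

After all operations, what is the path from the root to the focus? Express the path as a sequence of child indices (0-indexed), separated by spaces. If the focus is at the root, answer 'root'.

Answer: 0 2

Derivation:
Step 1 (down 0): focus=L path=0 depth=1 children=['P', 'K', 'X', 'A'] left=[] right=[] parent=B
Step 2 (down 3): focus=A path=0/3 depth=2 children=[] left=['P', 'K', 'X'] right=[] parent=L
Step 3 (left): focus=X path=0/2 depth=2 children=['T'] left=['P', 'K'] right=['A'] parent=L
Step 4 (left): focus=K path=0/1 depth=2 children=['S'] left=['P'] right=['X', 'A'] parent=L
Step 5 (right): focus=X path=0/2 depth=2 children=['T'] left=['P', 'K'] right=['A'] parent=L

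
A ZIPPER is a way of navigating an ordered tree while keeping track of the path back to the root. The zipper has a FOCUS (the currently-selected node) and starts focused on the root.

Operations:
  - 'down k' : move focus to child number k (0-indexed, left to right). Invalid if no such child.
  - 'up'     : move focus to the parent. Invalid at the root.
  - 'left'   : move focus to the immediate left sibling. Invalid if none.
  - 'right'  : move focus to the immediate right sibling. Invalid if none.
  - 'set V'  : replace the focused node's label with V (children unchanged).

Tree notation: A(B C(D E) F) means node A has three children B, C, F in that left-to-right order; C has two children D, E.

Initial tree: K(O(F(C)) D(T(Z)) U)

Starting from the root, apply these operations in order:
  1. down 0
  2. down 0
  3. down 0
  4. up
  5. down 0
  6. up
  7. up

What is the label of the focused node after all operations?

Step 1 (down 0): focus=O path=0 depth=1 children=['F'] left=[] right=['D', 'U'] parent=K
Step 2 (down 0): focus=F path=0/0 depth=2 children=['C'] left=[] right=[] parent=O
Step 3 (down 0): focus=C path=0/0/0 depth=3 children=[] left=[] right=[] parent=F
Step 4 (up): focus=F path=0/0 depth=2 children=['C'] left=[] right=[] parent=O
Step 5 (down 0): focus=C path=0/0/0 depth=3 children=[] left=[] right=[] parent=F
Step 6 (up): focus=F path=0/0 depth=2 children=['C'] left=[] right=[] parent=O
Step 7 (up): focus=O path=0 depth=1 children=['F'] left=[] right=['D', 'U'] parent=K

Answer: O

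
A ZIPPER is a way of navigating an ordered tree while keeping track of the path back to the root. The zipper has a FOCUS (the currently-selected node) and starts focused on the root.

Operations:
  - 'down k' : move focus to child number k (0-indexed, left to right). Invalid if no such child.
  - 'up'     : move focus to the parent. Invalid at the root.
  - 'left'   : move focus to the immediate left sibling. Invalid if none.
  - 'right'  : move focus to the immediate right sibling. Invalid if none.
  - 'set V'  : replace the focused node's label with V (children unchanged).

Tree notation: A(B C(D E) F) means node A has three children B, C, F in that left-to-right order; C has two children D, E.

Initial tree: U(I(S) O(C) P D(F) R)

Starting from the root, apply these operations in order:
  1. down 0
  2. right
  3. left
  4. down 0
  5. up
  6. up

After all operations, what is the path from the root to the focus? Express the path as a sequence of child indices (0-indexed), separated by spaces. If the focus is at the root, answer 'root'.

Answer: root

Derivation:
Step 1 (down 0): focus=I path=0 depth=1 children=['S'] left=[] right=['O', 'P', 'D', 'R'] parent=U
Step 2 (right): focus=O path=1 depth=1 children=['C'] left=['I'] right=['P', 'D', 'R'] parent=U
Step 3 (left): focus=I path=0 depth=1 children=['S'] left=[] right=['O', 'P', 'D', 'R'] parent=U
Step 4 (down 0): focus=S path=0/0 depth=2 children=[] left=[] right=[] parent=I
Step 5 (up): focus=I path=0 depth=1 children=['S'] left=[] right=['O', 'P', 'D', 'R'] parent=U
Step 6 (up): focus=U path=root depth=0 children=['I', 'O', 'P', 'D', 'R'] (at root)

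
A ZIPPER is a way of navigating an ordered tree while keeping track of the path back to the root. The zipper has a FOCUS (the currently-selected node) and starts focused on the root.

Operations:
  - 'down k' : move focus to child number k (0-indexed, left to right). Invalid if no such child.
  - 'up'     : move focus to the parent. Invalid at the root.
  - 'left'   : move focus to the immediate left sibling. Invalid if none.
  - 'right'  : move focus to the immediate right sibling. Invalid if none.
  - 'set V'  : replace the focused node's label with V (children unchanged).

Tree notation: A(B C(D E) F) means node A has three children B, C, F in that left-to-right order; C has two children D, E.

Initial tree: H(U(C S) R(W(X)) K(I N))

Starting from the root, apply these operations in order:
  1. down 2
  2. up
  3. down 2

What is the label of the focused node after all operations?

Answer: K

Derivation:
Step 1 (down 2): focus=K path=2 depth=1 children=['I', 'N'] left=['U', 'R'] right=[] parent=H
Step 2 (up): focus=H path=root depth=0 children=['U', 'R', 'K'] (at root)
Step 3 (down 2): focus=K path=2 depth=1 children=['I', 'N'] left=['U', 'R'] right=[] parent=H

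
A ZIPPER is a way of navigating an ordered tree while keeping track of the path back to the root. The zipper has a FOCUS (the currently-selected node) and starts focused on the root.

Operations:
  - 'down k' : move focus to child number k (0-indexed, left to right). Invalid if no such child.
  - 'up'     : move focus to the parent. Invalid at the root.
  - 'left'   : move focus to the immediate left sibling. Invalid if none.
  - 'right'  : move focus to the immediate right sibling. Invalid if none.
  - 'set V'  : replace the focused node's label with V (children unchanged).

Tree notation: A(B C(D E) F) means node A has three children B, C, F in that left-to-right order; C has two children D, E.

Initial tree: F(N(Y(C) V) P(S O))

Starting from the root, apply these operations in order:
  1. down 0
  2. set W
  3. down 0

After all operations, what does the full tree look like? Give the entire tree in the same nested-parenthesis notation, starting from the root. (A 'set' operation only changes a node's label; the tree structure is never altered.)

Answer: F(W(Y(C) V) P(S O))

Derivation:
Step 1 (down 0): focus=N path=0 depth=1 children=['Y', 'V'] left=[] right=['P'] parent=F
Step 2 (set W): focus=W path=0 depth=1 children=['Y', 'V'] left=[] right=['P'] parent=F
Step 3 (down 0): focus=Y path=0/0 depth=2 children=['C'] left=[] right=['V'] parent=W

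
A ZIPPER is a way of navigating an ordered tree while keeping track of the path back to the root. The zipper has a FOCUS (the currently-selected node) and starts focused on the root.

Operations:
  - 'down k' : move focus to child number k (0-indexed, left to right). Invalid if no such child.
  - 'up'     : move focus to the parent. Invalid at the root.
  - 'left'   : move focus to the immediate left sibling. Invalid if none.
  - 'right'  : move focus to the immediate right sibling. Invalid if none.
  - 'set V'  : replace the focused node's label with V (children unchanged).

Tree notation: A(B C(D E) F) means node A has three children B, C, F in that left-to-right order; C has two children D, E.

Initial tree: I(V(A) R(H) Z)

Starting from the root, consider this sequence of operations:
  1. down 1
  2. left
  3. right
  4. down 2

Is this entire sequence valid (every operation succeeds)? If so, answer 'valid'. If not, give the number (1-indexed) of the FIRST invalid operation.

Answer: 4

Derivation:
Step 1 (down 1): focus=R path=1 depth=1 children=['H'] left=['V'] right=['Z'] parent=I
Step 2 (left): focus=V path=0 depth=1 children=['A'] left=[] right=['R', 'Z'] parent=I
Step 3 (right): focus=R path=1 depth=1 children=['H'] left=['V'] right=['Z'] parent=I
Step 4 (down 2): INVALID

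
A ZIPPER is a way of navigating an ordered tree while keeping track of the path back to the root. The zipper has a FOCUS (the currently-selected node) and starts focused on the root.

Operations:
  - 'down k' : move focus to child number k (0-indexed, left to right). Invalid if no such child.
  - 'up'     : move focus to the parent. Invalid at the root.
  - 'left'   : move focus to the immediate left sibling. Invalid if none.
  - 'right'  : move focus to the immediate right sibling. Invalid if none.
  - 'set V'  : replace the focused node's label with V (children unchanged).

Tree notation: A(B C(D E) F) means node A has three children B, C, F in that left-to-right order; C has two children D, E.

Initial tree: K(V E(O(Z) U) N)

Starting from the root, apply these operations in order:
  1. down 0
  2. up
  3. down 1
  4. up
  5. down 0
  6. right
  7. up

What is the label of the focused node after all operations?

Step 1 (down 0): focus=V path=0 depth=1 children=[] left=[] right=['E', 'N'] parent=K
Step 2 (up): focus=K path=root depth=0 children=['V', 'E', 'N'] (at root)
Step 3 (down 1): focus=E path=1 depth=1 children=['O', 'U'] left=['V'] right=['N'] parent=K
Step 4 (up): focus=K path=root depth=0 children=['V', 'E', 'N'] (at root)
Step 5 (down 0): focus=V path=0 depth=1 children=[] left=[] right=['E', 'N'] parent=K
Step 6 (right): focus=E path=1 depth=1 children=['O', 'U'] left=['V'] right=['N'] parent=K
Step 7 (up): focus=K path=root depth=0 children=['V', 'E', 'N'] (at root)

Answer: K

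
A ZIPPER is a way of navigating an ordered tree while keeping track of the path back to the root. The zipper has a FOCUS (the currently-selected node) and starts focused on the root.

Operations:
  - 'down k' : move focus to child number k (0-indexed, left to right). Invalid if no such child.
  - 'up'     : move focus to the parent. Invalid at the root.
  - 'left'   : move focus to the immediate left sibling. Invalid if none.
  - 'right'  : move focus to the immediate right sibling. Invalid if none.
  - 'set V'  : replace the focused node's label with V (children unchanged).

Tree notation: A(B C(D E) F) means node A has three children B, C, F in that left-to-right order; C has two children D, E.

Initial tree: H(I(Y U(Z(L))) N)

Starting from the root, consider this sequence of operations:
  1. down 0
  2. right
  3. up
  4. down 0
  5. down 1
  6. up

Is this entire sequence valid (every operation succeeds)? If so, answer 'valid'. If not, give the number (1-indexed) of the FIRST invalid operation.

Answer: valid

Derivation:
Step 1 (down 0): focus=I path=0 depth=1 children=['Y', 'U'] left=[] right=['N'] parent=H
Step 2 (right): focus=N path=1 depth=1 children=[] left=['I'] right=[] parent=H
Step 3 (up): focus=H path=root depth=0 children=['I', 'N'] (at root)
Step 4 (down 0): focus=I path=0 depth=1 children=['Y', 'U'] left=[] right=['N'] parent=H
Step 5 (down 1): focus=U path=0/1 depth=2 children=['Z'] left=['Y'] right=[] parent=I
Step 6 (up): focus=I path=0 depth=1 children=['Y', 'U'] left=[] right=['N'] parent=H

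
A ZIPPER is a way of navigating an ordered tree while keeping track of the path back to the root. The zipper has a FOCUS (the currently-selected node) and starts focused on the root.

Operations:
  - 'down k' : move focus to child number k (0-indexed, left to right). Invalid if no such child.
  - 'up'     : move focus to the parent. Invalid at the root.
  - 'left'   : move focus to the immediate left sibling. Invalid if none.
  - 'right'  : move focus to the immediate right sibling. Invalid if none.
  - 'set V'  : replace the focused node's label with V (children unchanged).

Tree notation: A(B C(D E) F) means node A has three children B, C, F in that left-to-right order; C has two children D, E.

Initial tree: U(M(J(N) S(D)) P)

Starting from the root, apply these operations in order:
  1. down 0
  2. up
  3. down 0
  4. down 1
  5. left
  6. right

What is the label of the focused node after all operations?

Step 1 (down 0): focus=M path=0 depth=1 children=['J', 'S'] left=[] right=['P'] parent=U
Step 2 (up): focus=U path=root depth=0 children=['M', 'P'] (at root)
Step 3 (down 0): focus=M path=0 depth=1 children=['J', 'S'] left=[] right=['P'] parent=U
Step 4 (down 1): focus=S path=0/1 depth=2 children=['D'] left=['J'] right=[] parent=M
Step 5 (left): focus=J path=0/0 depth=2 children=['N'] left=[] right=['S'] parent=M
Step 6 (right): focus=S path=0/1 depth=2 children=['D'] left=['J'] right=[] parent=M

Answer: S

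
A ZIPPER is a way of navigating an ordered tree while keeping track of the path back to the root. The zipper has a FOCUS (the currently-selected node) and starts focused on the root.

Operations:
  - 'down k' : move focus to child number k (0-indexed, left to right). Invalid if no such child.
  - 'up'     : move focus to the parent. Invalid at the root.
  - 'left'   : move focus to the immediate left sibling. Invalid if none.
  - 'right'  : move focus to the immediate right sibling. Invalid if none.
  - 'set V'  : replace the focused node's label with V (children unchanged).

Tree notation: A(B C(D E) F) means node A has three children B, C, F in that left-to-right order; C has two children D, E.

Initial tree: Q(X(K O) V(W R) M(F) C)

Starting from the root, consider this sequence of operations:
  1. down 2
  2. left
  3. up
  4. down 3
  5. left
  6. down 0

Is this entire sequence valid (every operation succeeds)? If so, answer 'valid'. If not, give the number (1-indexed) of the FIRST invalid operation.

Step 1 (down 2): focus=M path=2 depth=1 children=['F'] left=['X', 'V'] right=['C'] parent=Q
Step 2 (left): focus=V path=1 depth=1 children=['W', 'R'] left=['X'] right=['M', 'C'] parent=Q
Step 3 (up): focus=Q path=root depth=0 children=['X', 'V', 'M', 'C'] (at root)
Step 4 (down 3): focus=C path=3 depth=1 children=[] left=['X', 'V', 'M'] right=[] parent=Q
Step 5 (left): focus=M path=2 depth=1 children=['F'] left=['X', 'V'] right=['C'] parent=Q
Step 6 (down 0): focus=F path=2/0 depth=2 children=[] left=[] right=[] parent=M

Answer: valid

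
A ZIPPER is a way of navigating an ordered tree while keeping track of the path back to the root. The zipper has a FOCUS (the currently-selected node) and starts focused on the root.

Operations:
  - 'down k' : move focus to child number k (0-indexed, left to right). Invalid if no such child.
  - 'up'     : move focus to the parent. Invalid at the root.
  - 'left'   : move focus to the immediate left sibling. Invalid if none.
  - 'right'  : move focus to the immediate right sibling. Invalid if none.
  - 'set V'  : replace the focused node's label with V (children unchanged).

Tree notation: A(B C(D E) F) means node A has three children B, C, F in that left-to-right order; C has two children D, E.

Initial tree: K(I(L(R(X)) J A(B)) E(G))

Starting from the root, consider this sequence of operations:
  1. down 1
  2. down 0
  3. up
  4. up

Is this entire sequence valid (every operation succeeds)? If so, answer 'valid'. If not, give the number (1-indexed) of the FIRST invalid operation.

Answer: valid

Derivation:
Step 1 (down 1): focus=E path=1 depth=1 children=['G'] left=['I'] right=[] parent=K
Step 2 (down 0): focus=G path=1/0 depth=2 children=[] left=[] right=[] parent=E
Step 3 (up): focus=E path=1 depth=1 children=['G'] left=['I'] right=[] parent=K
Step 4 (up): focus=K path=root depth=0 children=['I', 'E'] (at root)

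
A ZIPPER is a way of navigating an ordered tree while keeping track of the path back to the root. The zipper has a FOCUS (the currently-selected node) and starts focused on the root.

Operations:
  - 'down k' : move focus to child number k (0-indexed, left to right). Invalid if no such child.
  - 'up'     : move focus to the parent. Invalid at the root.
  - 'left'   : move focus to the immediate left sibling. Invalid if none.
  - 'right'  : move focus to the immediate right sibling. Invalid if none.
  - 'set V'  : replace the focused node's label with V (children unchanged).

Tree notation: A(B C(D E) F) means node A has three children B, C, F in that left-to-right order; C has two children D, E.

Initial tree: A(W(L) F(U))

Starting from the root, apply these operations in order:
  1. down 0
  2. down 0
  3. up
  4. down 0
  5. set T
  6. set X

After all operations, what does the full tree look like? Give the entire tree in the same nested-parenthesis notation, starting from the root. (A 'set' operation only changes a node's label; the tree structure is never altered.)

Answer: A(W(X) F(U))

Derivation:
Step 1 (down 0): focus=W path=0 depth=1 children=['L'] left=[] right=['F'] parent=A
Step 2 (down 0): focus=L path=0/0 depth=2 children=[] left=[] right=[] parent=W
Step 3 (up): focus=W path=0 depth=1 children=['L'] left=[] right=['F'] parent=A
Step 4 (down 0): focus=L path=0/0 depth=2 children=[] left=[] right=[] parent=W
Step 5 (set T): focus=T path=0/0 depth=2 children=[] left=[] right=[] parent=W
Step 6 (set X): focus=X path=0/0 depth=2 children=[] left=[] right=[] parent=W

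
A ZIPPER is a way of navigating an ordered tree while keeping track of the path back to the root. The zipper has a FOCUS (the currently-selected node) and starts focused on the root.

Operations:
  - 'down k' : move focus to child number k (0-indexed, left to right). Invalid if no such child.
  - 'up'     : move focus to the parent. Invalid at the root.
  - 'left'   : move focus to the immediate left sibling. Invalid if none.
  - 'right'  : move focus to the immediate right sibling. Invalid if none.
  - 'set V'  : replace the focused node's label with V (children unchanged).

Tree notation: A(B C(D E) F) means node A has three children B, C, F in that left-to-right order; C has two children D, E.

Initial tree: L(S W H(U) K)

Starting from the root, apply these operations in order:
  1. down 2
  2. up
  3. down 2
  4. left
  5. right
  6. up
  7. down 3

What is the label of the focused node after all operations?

Step 1 (down 2): focus=H path=2 depth=1 children=['U'] left=['S', 'W'] right=['K'] parent=L
Step 2 (up): focus=L path=root depth=0 children=['S', 'W', 'H', 'K'] (at root)
Step 3 (down 2): focus=H path=2 depth=1 children=['U'] left=['S', 'W'] right=['K'] parent=L
Step 4 (left): focus=W path=1 depth=1 children=[] left=['S'] right=['H', 'K'] parent=L
Step 5 (right): focus=H path=2 depth=1 children=['U'] left=['S', 'W'] right=['K'] parent=L
Step 6 (up): focus=L path=root depth=0 children=['S', 'W', 'H', 'K'] (at root)
Step 7 (down 3): focus=K path=3 depth=1 children=[] left=['S', 'W', 'H'] right=[] parent=L

Answer: K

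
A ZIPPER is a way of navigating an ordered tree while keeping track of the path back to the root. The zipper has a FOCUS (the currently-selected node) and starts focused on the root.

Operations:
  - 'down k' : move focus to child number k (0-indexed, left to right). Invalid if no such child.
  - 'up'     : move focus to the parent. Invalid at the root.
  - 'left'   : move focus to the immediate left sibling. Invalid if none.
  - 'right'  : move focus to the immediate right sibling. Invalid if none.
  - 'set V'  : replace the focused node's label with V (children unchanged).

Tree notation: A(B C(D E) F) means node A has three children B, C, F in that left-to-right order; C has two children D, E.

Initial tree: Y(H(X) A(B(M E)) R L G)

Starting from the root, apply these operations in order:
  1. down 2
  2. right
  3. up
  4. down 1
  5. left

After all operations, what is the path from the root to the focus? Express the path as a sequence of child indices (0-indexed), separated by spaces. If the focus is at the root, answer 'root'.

Answer: 0

Derivation:
Step 1 (down 2): focus=R path=2 depth=1 children=[] left=['H', 'A'] right=['L', 'G'] parent=Y
Step 2 (right): focus=L path=3 depth=1 children=[] left=['H', 'A', 'R'] right=['G'] parent=Y
Step 3 (up): focus=Y path=root depth=0 children=['H', 'A', 'R', 'L', 'G'] (at root)
Step 4 (down 1): focus=A path=1 depth=1 children=['B'] left=['H'] right=['R', 'L', 'G'] parent=Y
Step 5 (left): focus=H path=0 depth=1 children=['X'] left=[] right=['A', 'R', 'L', 'G'] parent=Y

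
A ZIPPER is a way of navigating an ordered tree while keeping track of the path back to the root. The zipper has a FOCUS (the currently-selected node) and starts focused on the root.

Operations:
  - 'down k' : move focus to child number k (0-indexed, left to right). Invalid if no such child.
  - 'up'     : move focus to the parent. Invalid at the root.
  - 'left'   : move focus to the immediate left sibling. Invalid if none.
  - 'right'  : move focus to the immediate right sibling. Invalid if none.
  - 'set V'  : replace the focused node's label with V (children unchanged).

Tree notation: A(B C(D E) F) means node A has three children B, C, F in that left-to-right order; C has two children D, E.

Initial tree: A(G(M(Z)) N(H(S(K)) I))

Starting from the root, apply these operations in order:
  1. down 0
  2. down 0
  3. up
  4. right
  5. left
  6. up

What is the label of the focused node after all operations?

Step 1 (down 0): focus=G path=0 depth=1 children=['M'] left=[] right=['N'] parent=A
Step 2 (down 0): focus=M path=0/0 depth=2 children=['Z'] left=[] right=[] parent=G
Step 3 (up): focus=G path=0 depth=1 children=['M'] left=[] right=['N'] parent=A
Step 4 (right): focus=N path=1 depth=1 children=['H', 'I'] left=['G'] right=[] parent=A
Step 5 (left): focus=G path=0 depth=1 children=['M'] left=[] right=['N'] parent=A
Step 6 (up): focus=A path=root depth=0 children=['G', 'N'] (at root)

Answer: A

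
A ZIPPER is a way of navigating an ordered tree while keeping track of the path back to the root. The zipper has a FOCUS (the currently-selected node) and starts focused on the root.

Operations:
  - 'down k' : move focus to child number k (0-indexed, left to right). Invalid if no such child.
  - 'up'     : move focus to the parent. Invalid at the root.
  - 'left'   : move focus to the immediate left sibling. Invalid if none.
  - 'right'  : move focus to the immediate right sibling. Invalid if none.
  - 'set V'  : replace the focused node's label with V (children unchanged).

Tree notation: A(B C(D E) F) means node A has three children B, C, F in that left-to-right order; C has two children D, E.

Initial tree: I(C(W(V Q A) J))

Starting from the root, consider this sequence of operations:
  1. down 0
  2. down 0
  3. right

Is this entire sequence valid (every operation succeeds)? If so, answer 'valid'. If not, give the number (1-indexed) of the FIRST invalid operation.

Answer: valid

Derivation:
Step 1 (down 0): focus=C path=0 depth=1 children=['W', 'J'] left=[] right=[] parent=I
Step 2 (down 0): focus=W path=0/0 depth=2 children=['V', 'Q', 'A'] left=[] right=['J'] parent=C
Step 3 (right): focus=J path=0/1 depth=2 children=[] left=['W'] right=[] parent=C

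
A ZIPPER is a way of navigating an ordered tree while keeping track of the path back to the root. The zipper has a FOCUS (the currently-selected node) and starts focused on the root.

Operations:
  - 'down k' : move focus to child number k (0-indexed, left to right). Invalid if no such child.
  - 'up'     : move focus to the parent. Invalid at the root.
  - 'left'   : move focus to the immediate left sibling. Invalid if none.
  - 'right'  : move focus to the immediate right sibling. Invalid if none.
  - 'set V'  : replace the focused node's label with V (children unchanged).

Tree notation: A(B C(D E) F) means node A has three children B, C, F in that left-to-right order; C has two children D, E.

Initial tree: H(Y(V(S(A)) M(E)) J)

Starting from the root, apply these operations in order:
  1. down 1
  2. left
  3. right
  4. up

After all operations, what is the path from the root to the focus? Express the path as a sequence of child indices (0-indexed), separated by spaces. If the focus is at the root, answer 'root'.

Answer: root

Derivation:
Step 1 (down 1): focus=J path=1 depth=1 children=[] left=['Y'] right=[] parent=H
Step 2 (left): focus=Y path=0 depth=1 children=['V', 'M'] left=[] right=['J'] parent=H
Step 3 (right): focus=J path=1 depth=1 children=[] left=['Y'] right=[] parent=H
Step 4 (up): focus=H path=root depth=0 children=['Y', 'J'] (at root)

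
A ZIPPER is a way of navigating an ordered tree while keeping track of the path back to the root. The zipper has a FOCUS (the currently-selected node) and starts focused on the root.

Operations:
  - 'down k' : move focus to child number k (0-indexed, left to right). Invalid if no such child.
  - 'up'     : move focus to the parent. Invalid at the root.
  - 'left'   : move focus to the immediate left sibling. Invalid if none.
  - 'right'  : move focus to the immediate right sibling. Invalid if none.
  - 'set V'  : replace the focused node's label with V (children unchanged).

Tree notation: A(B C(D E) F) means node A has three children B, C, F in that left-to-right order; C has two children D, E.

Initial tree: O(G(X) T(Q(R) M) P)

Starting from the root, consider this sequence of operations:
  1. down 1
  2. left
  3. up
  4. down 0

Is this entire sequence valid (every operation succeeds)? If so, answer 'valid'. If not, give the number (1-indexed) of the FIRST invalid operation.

Answer: valid

Derivation:
Step 1 (down 1): focus=T path=1 depth=1 children=['Q', 'M'] left=['G'] right=['P'] parent=O
Step 2 (left): focus=G path=0 depth=1 children=['X'] left=[] right=['T', 'P'] parent=O
Step 3 (up): focus=O path=root depth=0 children=['G', 'T', 'P'] (at root)
Step 4 (down 0): focus=G path=0 depth=1 children=['X'] left=[] right=['T', 'P'] parent=O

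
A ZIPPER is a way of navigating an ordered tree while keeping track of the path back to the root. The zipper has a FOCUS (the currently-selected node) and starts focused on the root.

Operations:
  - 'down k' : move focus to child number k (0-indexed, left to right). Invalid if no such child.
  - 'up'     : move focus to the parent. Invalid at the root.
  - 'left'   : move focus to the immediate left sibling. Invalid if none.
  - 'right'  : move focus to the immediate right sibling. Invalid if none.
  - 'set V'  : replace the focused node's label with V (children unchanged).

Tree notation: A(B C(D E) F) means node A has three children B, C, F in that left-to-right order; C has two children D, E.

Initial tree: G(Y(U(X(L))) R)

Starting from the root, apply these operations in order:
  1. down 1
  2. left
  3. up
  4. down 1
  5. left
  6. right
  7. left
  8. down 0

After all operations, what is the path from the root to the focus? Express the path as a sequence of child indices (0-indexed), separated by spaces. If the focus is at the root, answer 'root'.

Step 1 (down 1): focus=R path=1 depth=1 children=[] left=['Y'] right=[] parent=G
Step 2 (left): focus=Y path=0 depth=1 children=['U'] left=[] right=['R'] parent=G
Step 3 (up): focus=G path=root depth=0 children=['Y', 'R'] (at root)
Step 4 (down 1): focus=R path=1 depth=1 children=[] left=['Y'] right=[] parent=G
Step 5 (left): focus=Y path=0 depth=1 children=['U'] left=[] right=['R'] parent=G
Step 6 (right): focus=R path=1 depth=1 children=[] left=['Y'] right=[] parent=G
Step 7 (left): focus=Y path=0 depth=1 children=['U'] left=[] right=['R'] parent=G
Step 8 (down 0): focus=U path=0/0 depth=2 children=['X'] left=[] right=[] parent=Y

Answer: 0 0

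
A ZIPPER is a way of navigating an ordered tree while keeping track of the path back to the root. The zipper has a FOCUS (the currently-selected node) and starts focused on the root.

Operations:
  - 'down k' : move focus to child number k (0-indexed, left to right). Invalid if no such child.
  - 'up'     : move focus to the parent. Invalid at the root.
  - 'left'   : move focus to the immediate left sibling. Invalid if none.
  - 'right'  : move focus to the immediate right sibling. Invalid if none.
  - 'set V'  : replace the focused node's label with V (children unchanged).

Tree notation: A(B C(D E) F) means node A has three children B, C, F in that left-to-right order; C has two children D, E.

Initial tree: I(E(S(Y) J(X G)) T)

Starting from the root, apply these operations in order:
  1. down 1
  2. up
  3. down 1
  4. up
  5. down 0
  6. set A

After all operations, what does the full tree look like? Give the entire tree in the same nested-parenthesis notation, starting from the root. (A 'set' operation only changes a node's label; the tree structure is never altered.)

Step 1 (down 1): focus=T path=1 depth=1 children=[] left=['E'] right=[] parent=I
Step 2 (up): focus=I path=root depth=0 children=['E', 'T'] (at root)
Step 3 (down 1): focus=T path=1 depth=1 children=[] left=['E'] right=[] parent=I
Step 4 (up): focus=I path=root depth=0 children=['E', 'T'] (at root)
Step 5 (down 0): focus=E path=0 depth=1 children=['S', 'J'] left=[] right=['T'] parent=I
Step 6 (set A): focus=A path=0 depth=1 children=['S', 'J'] left=[] right=['T'] parent=I

Answer: I(A(S(Y) J(X G)) T)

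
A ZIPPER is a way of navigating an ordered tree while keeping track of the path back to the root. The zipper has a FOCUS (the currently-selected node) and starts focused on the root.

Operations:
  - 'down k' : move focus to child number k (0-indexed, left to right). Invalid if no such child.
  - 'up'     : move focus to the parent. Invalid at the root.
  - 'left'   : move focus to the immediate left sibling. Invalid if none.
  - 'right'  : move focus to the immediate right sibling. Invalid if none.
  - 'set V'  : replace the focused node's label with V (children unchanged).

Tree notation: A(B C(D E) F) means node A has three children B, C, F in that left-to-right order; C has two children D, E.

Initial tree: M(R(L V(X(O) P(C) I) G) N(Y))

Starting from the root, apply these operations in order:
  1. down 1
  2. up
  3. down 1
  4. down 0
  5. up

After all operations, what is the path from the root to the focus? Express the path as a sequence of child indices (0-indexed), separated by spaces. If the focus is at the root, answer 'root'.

Answer: 1

Derivation:
Step 1 (down 1): focus=N path=1 depth=1 children=['Y'] left=['R'] right=[] parent=M
Step 2 (up): focus=M path=root depth=0 children=['R', 'N'] (at root)
Step 3 (down 1): focus=N path=1 depth=1 children=['Y'] left=['R'] right=[] parent=M
Step 4 (down 0): focus=Y path=1/0 depth=2 children=[] left=[] right=[] parent=N
Step 5 (up): focus=N path=1 depth=1 children=['Y'] left=['R'] right=[] parent=M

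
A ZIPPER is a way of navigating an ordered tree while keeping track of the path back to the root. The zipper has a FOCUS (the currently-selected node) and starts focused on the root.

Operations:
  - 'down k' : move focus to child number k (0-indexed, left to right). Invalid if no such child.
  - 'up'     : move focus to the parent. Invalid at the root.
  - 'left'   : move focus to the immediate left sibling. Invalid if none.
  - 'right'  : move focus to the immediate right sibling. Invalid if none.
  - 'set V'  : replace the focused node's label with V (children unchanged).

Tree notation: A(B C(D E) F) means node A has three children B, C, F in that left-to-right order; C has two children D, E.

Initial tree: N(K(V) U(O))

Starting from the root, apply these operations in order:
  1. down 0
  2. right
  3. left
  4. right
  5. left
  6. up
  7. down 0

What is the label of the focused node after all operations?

Answer: K

Derivation:
Step 1 (down 0): focus=K path=0 depth=1 children=['V'] left=[] right=['U'] parent=N
Step 2 (right): focus=U path=1 depth=1 children=['O'] left=['K'] right=[] parent=N
Step 3 (left): focus=K path=0 depth=1 children=['V'] left=[] right=['U'] parent=N
Step 4 (right): focus=U path=1 depth=1 children=['O'] left=['K'] right=[] parent=N
Step 5 (left): focus=K path=0 depth=1 children=['V'] left=[] right=['U'] parent=N
Step 6 (up): focus=N path=root depth=0 children=['K', 'U'] (at root)
Step 7 (down 0): focus=K path=0 depth=1 children=['V'] left=[] right=['U'] parent=N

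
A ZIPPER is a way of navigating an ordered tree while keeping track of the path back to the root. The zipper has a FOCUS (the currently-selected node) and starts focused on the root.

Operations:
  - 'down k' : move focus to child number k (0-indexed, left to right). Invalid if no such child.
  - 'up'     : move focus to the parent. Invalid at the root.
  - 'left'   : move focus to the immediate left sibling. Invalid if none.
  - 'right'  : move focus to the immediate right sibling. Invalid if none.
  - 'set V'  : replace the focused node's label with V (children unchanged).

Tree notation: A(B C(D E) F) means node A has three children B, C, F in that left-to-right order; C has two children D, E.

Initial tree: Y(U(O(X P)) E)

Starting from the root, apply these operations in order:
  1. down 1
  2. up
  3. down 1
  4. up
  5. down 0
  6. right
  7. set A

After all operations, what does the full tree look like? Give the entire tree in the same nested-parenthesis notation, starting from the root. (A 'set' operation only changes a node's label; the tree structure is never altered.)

Answer: Y(U(O(X P)) A)

Derivation:
Step 1 (down 1): focus=E path=1 depth=1 children=[] left=['U'] right=[] parent=Y
Step 2 (up): focus=Y path=root depth=0 children=['U', 'E'] (at root)
Step 3 (down 1): focus=E path=1 depth=1 children=[] left=['U'] right=[] parent=Y
Step 4 (up): focus=Y path=root depth=0 children=['U', 'E'] (at root)
Step 5 (down 0): focus=U path=0 depth=1 children=['O'] left=[] right=['E'] parent=Y
Step 6 (right): focus=E path=1 depth=1 children=[] left=['U'] right=[] parent=Y
Step 7 (set A): focus=A path=1 depth=1 children=[] left=['U'] right=[] parent=Y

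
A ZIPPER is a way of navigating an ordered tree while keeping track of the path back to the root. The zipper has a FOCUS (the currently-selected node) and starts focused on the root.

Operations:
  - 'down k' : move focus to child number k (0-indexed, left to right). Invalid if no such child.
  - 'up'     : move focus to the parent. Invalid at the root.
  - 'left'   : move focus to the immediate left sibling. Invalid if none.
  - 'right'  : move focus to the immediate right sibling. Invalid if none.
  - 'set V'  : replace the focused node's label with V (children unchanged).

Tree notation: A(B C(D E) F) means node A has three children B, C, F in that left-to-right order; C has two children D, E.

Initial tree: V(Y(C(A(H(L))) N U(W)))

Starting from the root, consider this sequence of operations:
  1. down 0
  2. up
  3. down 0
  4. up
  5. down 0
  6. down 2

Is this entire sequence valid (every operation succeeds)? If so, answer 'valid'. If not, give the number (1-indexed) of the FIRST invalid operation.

Step 1 (down 0): focus=Y path=0 depth=1 children=['C', 'N', 'U'] left=[] right=[] parent=V
Step 2 (up): focus=V path=root depth=0 children=['Y'] (at root)
Step 3 (down 0): focus=Y path=0 depth=1 children=['C', 'N', 'U'] left=[] right=[] parent=V
Step 4 (up): focus=V path=root depth=0 children=['Y'] (at root)
Step 5 (down 0): focus=Y path=0 depth=1 children=['C', 'N', 'U'] left=[] right=[] parent=V
Step 6 (down 2): focus=U path=0/2 depth=2 children=['W'] left=['C', 'N'] right=[] parent=Y

Answer: valid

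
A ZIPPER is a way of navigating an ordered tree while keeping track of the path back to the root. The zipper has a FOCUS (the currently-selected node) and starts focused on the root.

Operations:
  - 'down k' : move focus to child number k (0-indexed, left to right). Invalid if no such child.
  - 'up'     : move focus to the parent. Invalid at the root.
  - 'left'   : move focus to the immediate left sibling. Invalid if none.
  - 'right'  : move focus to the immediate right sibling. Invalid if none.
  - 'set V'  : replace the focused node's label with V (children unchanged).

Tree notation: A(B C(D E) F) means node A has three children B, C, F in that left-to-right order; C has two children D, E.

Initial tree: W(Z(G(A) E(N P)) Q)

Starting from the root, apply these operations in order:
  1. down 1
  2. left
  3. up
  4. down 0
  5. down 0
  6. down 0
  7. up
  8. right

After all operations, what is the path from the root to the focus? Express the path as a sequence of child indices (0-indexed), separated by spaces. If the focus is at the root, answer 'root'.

Answer: 0 1

Derivation:
Step 1 (down 1): focus=Q path=1 depth=1 children=[] left=['Z'] right=[] parent=W
Step 2 (left): focus=Z path=0 depth=1 children=['G', 'E'] left=[] right=['Q'] parent=W
Step 3 (up): focus=W path=root depth=0 children=['Z', 'Q'] (at root)
Step 4 (down 0): focus=Z path=0 depth=1 children=['G', 'E'] left=[] right=['Q'] parent=W
Step 5 (down 0): focus=G path=0/0 depth=2 children=['A'] left=[] right=['E'] parent=Z
Step 6 (down 0): focus=A path=0/0/0 depth=3 children=[] left=[] right=[] parent=G
Step 7 (up): focus=G path=0/0 depth=2 children=['A'] left=[] right=['E'] parent=Z
Step 8 (right): focus=E path=0/1 depth=2 children=['N', 'P'] left=['G'] right=[] parent=Z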